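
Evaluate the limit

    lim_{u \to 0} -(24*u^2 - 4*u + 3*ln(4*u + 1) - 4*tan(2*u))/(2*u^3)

Substitution gives 0/0 (the numerator vanishes to order 3).
Expand each term to order u^3: the coefficient of u^3 in -4·tan(2u) is -32/3 and in 3·ln(1 + 4u) is 64.
Lower-order terms cancel with the polynomial part, so the numerator is (160/3)·u^3 + o(u^3), and the limit is (160/3)/(-2) = -80/3.

-80/3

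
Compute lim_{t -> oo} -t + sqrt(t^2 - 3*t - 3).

This has the form ∞ − ∞. Multiply and divide by the conjugate √(t^2 - 3*t - 3) + t.
That gives (-3t - 3) / (√(t^2 - 3*t - 3) + t).
Divide numerator and denominator by t: the limit is -3/(2·1) = -3/2.

-3/2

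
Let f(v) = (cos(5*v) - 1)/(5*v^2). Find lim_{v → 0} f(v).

-5/2

Direct substitution gives 0/0.
Apply L'Hôpital: lim (-5*sin(5*v))/(10*v), still 0/0.
After 2 applications of L'Hôpital's rule the quotient is (-25*cos(5*v))/(10); substituting v = 0 gives -5/2.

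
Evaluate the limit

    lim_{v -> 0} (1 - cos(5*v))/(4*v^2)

Substitution gives 0/0.
Use (1 − cos u)/u² → 1/2 with u = 5v: the limit is 5²/(2·4) = 25/8.

25/8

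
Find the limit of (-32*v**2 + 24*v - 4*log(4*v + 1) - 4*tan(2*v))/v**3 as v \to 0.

-96

Substitution gives 0/0; apply L'Hôpital's rule 3 times.
After differentiating numerator and denominator 3 times the quotient is (-128*tan(2*v)^2/cos(2*v)^2 - 64/cos(2*v)^4 - 512/(4*v + 1)^3)/(6); at v = 0 this is -96.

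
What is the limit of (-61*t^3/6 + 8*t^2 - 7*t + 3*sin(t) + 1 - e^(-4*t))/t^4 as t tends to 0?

Substitution gives 0/0; apply L'Hôpital's rule 4 times.
After differentiating numerator and denominator 4 times the quotient is (3*sin(t) - 256*e^(-4*t))/(24); at t = 0 this is -32/3.

-32/3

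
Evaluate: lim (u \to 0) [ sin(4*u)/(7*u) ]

4/7

Substitution gives 0/0.
Write it as (4/7)·sin(4u)/(4u); since sin(θ)/θ → 1, the limit is 4/7.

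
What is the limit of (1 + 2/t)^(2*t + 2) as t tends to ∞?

Let L be the limit and take ln: ln L = lim (2t + 2)·ln(1 + 2/t) = lim (2t + 2)·(2/t + O(1/t²)) = 4.
Hence L = e^(4).

e^(4)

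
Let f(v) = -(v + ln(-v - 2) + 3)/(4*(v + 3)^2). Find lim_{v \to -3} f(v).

1/8

Direct substitution gives 0/0.
Apply L'Hôpital: lim (1 - 1/(-v - 2))/(-8*v - 24), still 0/0.
After 2 applications of L'Hôpital's rule the quotient is (-1/(-v - 2)^2)/(-8); substituting v = -3 gives 1/8.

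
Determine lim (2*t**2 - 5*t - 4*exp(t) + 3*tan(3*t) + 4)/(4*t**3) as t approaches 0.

Substitution gives 0/0; apply L'Hôpital's rule 3 times.
After differentiating numerator and denominator 3 times the quotient is (-4*e^(t) + 486*tan(3*t)^4 + 648*tan(3*t)^2 + 162)/(24); at t = 0 this is 79/12.

79/12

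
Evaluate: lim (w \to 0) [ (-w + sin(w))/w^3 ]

Direct substitution gives 0/0.
Apply L'Hôpital: lim (cos(w) - 1)/(3*w^2), still 0/0.
Apply L'Hôpital: lim (-sin(w))/(6*w), still 0/0.
After 3 applications of L'Hôpital's rule the quotient is (-cos(w))/(6); substituting w = 0 gives -1/6.

-1/6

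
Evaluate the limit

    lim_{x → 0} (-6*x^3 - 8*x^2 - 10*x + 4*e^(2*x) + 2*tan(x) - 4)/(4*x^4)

2/3

Substitution gives 0/0 (the numerator vanishes to order 4).
Expand each term to order x^4: the coefficient of x^4 in 2·tan(x) is 0 and in 4·e^(2x) is 8/3.
Lower-order terms cancel with the polynomial part, so the numerator is (8/3)·x^4 + o(x^4), and the limit is (8/3)/(4) = 2/3.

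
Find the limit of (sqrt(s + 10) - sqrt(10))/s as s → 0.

Substitution gives 0/0. Multiply numerator and denominator by the conjugate √(10 + s) + √10.
The numerator becomes (10 + s) − 10 = s, so the expression simplifies to 1/(√(10 + s) + √10).
Letting s → 0 gives 1/(2√10) = √(10)/20.

√(10)/20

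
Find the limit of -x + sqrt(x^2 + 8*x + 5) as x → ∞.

This has the form ∞ − ∞. Multiply and divide by the conjugate √(x^2 + 8*x + 5) + x.
That gives (8x + 5) / (√(x^2 + 8*x + 5) + x).
Divide numerator and denominator by x: the limit is 8/(2·1) = 4.

4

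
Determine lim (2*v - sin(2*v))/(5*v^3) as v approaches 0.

Direct substitution gives 0/0.
Apply L'Hôpital: lim (2 - 2*cos(2*v))/(15*v^2), still 0/0.
Apply L'Hôpital: lim (4*sin(2*v))/(30*v), still 0/0.
After 3 applications of L'Hôpital's rule the quotient is (8*cos(2*v))/(30); substituting v = 0 gives 4/15.

4/15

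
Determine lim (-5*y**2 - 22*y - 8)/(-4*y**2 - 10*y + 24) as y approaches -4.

9/11

Direct substitution gives 0/0, so factor. Both numerator and denominator have (y + 4) as a factor.
After cancelling, the expression reduces to (-5*y - 2)/(6 - 4*y).
Substituting y = -4 gives 9/11.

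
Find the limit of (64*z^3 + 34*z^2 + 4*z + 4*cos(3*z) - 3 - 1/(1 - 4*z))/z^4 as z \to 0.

-485/2

Substitution gives 0/0; apply L'Hôpital's rule 4 times.
After differentiating numerator and denominator 4 times the quotient is (324*cos(3*z) + 6144/(4*z - 1)^5)/(24); at z = 0 this is -485/2.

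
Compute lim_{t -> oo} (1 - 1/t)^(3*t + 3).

Write it as [(1 - 1/t)^t]^(3) · (1 - 1/t)^(3). The bracketed term tends to e^(-1) and the second factor to 1, so the limit is e^(-3).

e^(-3)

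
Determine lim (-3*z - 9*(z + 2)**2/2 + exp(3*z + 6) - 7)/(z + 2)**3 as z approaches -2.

9/2

Direct substitution gives 0/0.
Apply L'Hôpital: lim (-9*z + 3*e^(3*z + 6) - 21)/(3*(z + 2)^2), still 0/0.
Apply L'Hôpital: lim (9*e^(3*z + 6) - 9)/(6*z + 12), still 0/0.
After 3 applications of L'Hôpital's rule the quotient is (27*e^(3*z + 6))/(6); substituting z = -2 gives 9/2.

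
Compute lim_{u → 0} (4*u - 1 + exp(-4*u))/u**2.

8

Direct substitution gives 0/0.
Apply L'Hôpital: lim (4 - 4*e^(-4*u))/(2*u), still 0/0.
After 2 applications of L'Hôpital's rule the quotient is (16*e^(-4*u))/(2); substituting u = 0 gives 8.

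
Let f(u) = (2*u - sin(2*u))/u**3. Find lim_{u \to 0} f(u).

Direct substitution gives 0/0.
Apply L'Hôpital: lim (2 - 2*cos(2*u))/(3*u^2), still 0/0.
Apply L'Hôpital: lim (4*sin(2*u))/(6*u), still 0/0.
After 3 applications of L'Hôpital's rule the quotient is (8*cos(2*u))/(6); substituting u = 0 gives 4/3.

4/3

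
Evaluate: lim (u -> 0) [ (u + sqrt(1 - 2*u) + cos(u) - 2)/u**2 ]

Substitution gives 0/0 (the numerator vanishes to order 2).
Expand each term to order u^2: the coefficient of u^2 in √(1 - 2u) is -1/2 and in cos(u) is -1/2.
Lower-order terms cancel with the polynomial part, so the numerator is (-1)·u^2 + o(u^2), and the limit is (-1)/(1) = -1.

-1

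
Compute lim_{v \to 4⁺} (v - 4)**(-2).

∞

As v → 4⁺, (v - 4) → 0⁺, so (v - 4)^2 → 0⁺ and 1/(v - 4)^2 → ∞.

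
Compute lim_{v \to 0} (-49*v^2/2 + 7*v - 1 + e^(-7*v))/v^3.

-343/6

Direct substitution gives 0/0.
Apply L'Hôpital: lim (-49*v + 7 - 7*e^(-7*v))/(3*v^2), still 0/0.
Apply L'Hôpital: lim (-49 + 49*e^(-7*v))/(6*v), still 0/0.
After 3 applications of L'Hôpital's rule the quotient is (-343*e^(-7*v))/(6); substituting v = 0 gives -343/6.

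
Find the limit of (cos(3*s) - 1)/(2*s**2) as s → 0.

Direct substitution gives 0/0.
Apply L'Hôpital: lim (-3*sin(3*s))/(4*s), still 0/0.
After 2 applications of L'Hôpital's rule the quotient is (-9*cos(3*s))/(4); substituting s = 0 gives -9/4.

-9/4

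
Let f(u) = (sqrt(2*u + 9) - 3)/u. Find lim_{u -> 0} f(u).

1/3

A 0/0 form; rationalise with √(9 + 2u) + √9. This collapses the numerator to 2u, leaving 2/(√(9 + 2u) + √9) → 2/(2√9) = 1/3.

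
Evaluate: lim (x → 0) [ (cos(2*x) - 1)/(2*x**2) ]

-1

Direct substitution gives 0/0.
Apply L'Hôpital: lim (-2*sin(2*x))/(4*x), still 0/0.
After 2 applications of L'Hôpital's rule the quotient is (-4*cos(2*x))/(4); substituting x = 0 gives -1.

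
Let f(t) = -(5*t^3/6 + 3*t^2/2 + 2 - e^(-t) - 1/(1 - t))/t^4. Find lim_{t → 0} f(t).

25/24

Substitution gives 0/0; apply L'Hôpital's rule 4 times.
After differentiating numerator and denominator 4 times the quotient is (-e^(-t) + 24/(t - 1)^5)/(-24); at t = 0 this is 25/24.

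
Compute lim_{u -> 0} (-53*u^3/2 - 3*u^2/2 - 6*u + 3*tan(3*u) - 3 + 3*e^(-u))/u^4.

1/8

Substitution gives 0/0; apply L'Hôpital's rule 4 times.
After differentiating numerator and denominator 4 times the quotient is (3*(648*(3*tan(3*u)^2 + 2)*e^(u)*tan(3*u)/cos(3*u)^2 + 1)*e^(-u))/(24); at u = 0 this is 1/8.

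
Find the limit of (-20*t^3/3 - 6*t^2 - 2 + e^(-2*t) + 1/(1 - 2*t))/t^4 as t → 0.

Substitution gives 0/0; apply L'Hôpital's rule 4 times.
After differentiating numerator and denominator 4 times the quotient is (16*e^(-2*t) - 384/(2*t - 1)^5)/(24); at t = 0 this is 50/3.

50/3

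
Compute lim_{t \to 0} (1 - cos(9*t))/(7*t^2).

Substitution gives 0/0.
Use (1 − cos u)/u² → 1/2 with u = 9t: the limit is 9²/(2·7) = 81/14.

81/14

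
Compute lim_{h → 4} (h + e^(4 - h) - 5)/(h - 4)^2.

1/2

Direct substitution gives 0/0.
Apply L'Hôpital: lim (1 - e^(4 - h))/(2*h - 8), still 0/0.
After 2 applications of L'Hôpital's rule the quotient is (e^(4 - h))/(2); substituting h = 4 gives 1/2.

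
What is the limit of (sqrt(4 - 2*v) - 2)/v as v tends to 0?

Substitution gives 0/0. Multiply numerator and denominator by the conjugate √(4 - 2v) + √4.
The numerator becomes (4 - 2v) − 4 = -2v, so the expression simplifies to -2/(√(4 - 2v) + √4).
Letting v → 0 gives -2/(2√4) = -1/2.

-1/2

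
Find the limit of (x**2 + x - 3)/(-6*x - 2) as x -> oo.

-∞

The numerator has higher degree (2 > 1); the quotient behaves like (1/(-6))·x^1 for large |x|.
As x → +∞ this diverges to -∞.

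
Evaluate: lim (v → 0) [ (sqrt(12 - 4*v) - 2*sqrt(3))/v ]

Substitution gives 0/0. Multiply numerator and denominator by the conjugate √(12 - 4v) + √12.
The numerator becomes (12 - 4v) − 12 = -4v, so the expression simplifies to -4/(√(12 - 4v) + √12).
Letting v → 0 gives -4/(2√12) = -√(3)/3.

-√(3)/3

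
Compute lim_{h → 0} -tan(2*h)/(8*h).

-1/4

Substitution gives 0/0.
Since tan(u)/u → 1 as u → 0, tan(2h)/(2h) → 1 and the limit is 2/(-8) = -1/4.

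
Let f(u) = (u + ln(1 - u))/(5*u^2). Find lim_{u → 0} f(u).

-1/10

Direct substitution gives 0/0.
Apply L'Hôpital: lim (1 - 1/(1 - u))/(10*u), still 0/0.
After 2 applications of L'Hôpital's rule the quotient is (-1/(1 - u)^2)/(10); substituting u = 0 gives -1/10.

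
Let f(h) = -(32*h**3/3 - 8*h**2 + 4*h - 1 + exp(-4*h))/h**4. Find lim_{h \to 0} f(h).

Direct substitution gives 0/0.
Apply L'Hôpital: lim (32*h^2 - 16*h + 4 - 4*e^(-4*h))/(-4*h^3), still 0/0.
Apply L'Hôpital: lim (64*h - 16 + 16*e^(-4*h))/(-12*h^2), still 0/0.
Apply L'Hôpital: lim (64 - 64*e^(-4*h))/(-24*h), still 0/0.
After 4 applications of L'Hôpital's rule the quotient is (256*e^(-4*h))/(-24); substituting h = 0 gives -32/3.

-32/3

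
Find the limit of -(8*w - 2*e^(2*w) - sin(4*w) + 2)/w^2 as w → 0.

Substitution gives 0/0 (the numerator vanishes to order 2).
Expand each term to order w^2: the coefficient of w^2 in −sin(4w) is 0 and in -2·e^(2w) is -4.
Lower-order terms cancel with the polynomial part, so the numerator is (-4)·w^2 + o(w^2), and the limit is (-4)/(-1) = 4.

4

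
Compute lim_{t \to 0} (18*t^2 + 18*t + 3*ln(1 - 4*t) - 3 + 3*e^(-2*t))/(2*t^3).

-34

Substitution gives 0/0; apply L'Hôpital's rule 3 times.
After differentiating numerator and denominator 3 times the quotient is (-24*e^(-2*t) + 384/(4*t - 1)^3)/(12); at t = 0 this is -34.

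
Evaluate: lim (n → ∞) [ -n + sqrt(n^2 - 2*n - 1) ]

-1

An ∞ − ∞ form. Rationalising with the conjugate, the difference becomes (-2n - 1) / (√(n^2 - 2*n - 1) + n).
For large n the denominator behaves like 2·n, so the quotient tends to -2/2 = -1.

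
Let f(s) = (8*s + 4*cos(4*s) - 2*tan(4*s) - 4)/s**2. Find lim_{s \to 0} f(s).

Substitution gives 0/0; apply L'Hôpital's rule 2 times.
After differentiating numerator and denominator 2 times the quotient is (-64*cos(4*s) - 64*tan(4*s)^3 - 64*tan(4*s))/(2); at s = 0 this is -32.

-32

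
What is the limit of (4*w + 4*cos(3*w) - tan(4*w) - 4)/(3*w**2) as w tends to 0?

Substitution gives 0/0; apply L'Hôpital's rule 2 times.
After differentiating numerator and denominator 2 times the quotient is (-32*sin(4*w)/cos(4*w)^3 - 36*cos(3*w))/(6); at w = 0 this is -6.

-6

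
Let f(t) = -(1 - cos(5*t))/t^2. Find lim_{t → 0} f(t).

-25/2

Substitution gives 0/0.
Use (1 − cos u)/u² → 1/2 with u = 5t: the limit is 5²/(2·(-1)) = -25/2.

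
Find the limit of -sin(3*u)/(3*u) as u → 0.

-1

Substitution gives 0/0.
Write it as (3/(-3))·sin(3u)/(3u); since sin(θ)/θ → 1, the limit is -1.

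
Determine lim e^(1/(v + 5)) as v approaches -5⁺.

∞

As v → -5⁺, 1/(v + 5) → +∞, so e^(1/(v + 5)) → ∞.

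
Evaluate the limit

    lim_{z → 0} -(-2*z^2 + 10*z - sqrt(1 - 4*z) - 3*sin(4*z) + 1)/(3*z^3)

-12

Substitution gives 0/0 (the numerator vanishes to order 3).
Expand each term to order z^3: the coefficient of z^3 in −√(1 - 4z) is 4 and in -3·sin(4z) is 32.
Lower-order terms cancel with the polynomial part, so the numerator is (36)·z^3 + o(z^3), and the limit is (36)/(-3) = -12.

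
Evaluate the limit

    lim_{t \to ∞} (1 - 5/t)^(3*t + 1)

Let L be the limit and take ln: ln L = lim (3t + 1)·ln(1 - 5/t) = lim (3t + 1)·(-5/t + O(1/t²)) = -15.
Hence L = e^(-15).

e^(-15)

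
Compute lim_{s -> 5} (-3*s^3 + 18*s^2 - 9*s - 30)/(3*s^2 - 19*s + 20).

-54/11

Since s = 5 makes numerator and denominator zero, (s - 5) divides both.
Cancelling it gives (-3*s^2 + 3*s + 6)/(3*s - 4); now plug in s = 5 to get -54/11.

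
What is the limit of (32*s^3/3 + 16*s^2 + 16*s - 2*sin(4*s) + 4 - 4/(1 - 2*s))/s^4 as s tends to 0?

Substitution gives 0/0 (the numerator vanishes to order 4).
Expand each term to order s^4: the coefficient of s^4 in -4·1/(1 - 2s) is -64 and in -2·sin(4s) is 0.
Lower-order terms cancel with the polynomial part, so the numerator is (-64)·s^4 + o(s^4), and the limit is (-64)/(1) = -64.

-64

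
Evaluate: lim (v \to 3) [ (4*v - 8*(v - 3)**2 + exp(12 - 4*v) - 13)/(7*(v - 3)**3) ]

Direct substitution gives 0/0.
Apply L'Hôpital: lim (-16*v - 4*e^(12 - 4*v) + 52)/(21*(v - 3)^2), still 0/0.
Apply L'Hôpital: lim (16*e^(12 - 4*v) - 16)/(42*v - 126), still 0/0.
After 3 applications of L'Hôpital's rule the quotient is (-64*e^(12 - 4*v))/(42); substituting v = 3 gives -32/21.

-32/21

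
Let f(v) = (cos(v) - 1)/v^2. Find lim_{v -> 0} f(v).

Direct substitution gives 0/0.
Apply L'Hôpital: lim (-sin(v))/(2*v), still 0/0.
After 2 applications of L'Hôpital's rule the quotient is (-cos(v))/(2); substituting v = 0 gives -1/2.

-1/2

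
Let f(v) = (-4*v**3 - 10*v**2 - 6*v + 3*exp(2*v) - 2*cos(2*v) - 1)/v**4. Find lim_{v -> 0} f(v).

2/3

Substitution gives 0/0 (the numerator vanishes to order 4).
Expand each term to order v^4: the coefficient of v^4 in 3·e^(2v) is 2 and in -2·cos(2v) is -4/3.
Lower-order terms cancel with the polynomial part, so the numerator is (2/3)·v^4 + o(v^4), and the limit is (2/3)/(1) = 2/3.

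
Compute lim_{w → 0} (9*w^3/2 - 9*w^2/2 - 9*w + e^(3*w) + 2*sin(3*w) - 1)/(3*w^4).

Substitution gives 0/0; apply L'Hôpital's rule 4 times.
After differentiating numerator and denominator 4 times the quotient is (81*e^(3*w) + 162*sin(3*w))/(72); at w = 0 this is 9/8.

9/8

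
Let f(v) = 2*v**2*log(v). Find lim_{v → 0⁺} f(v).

0

This is a 0·(−∞) form. Rewrite as 2·ln(v) / v^(−2) and apply L'Hôpital:
the derivative quotient is 2·(1/v) / (−2·v^(−3)) = (-2/2)·v^2 → 0.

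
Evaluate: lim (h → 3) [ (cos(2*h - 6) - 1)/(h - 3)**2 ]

Direct substitution gives 0/0.
Apply L'Hôpital: lim (-2*sin(2*h - 6))/(2*h - 6), still 0/0.
After 2 applications of L'Hôpital's rule the quotient is (-4*cos(2*h - 6))/(2); substituting h = 3 gives -2.

-2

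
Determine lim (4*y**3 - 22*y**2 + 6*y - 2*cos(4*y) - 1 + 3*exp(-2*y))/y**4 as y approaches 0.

Substitution gives 0/0 (the numerator vanishes to order 4).
Expand each term to order y^4: the coefficient of y^4 in 3·e^(-2y) is 2 and in -2·cos(4y) is -64/3.
Lower-order terms cancel with the polynomial part, so the numerator is (-58/3)·y^4 + o(y^4), and the limit is (-58/3)/(1) = -58/3.

-58/3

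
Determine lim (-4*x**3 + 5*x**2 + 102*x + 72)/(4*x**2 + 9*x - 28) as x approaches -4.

130/23

Since x = -4 makes numerator and denominator zero, (x + 4) divides both.
Cancelling it gives (-4*x^2 + 21*x + 18)/(4*x - 7); now plug in x = -4 to get 130/23.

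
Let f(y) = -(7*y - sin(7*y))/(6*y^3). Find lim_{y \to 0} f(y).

Direct substitution gives 0/0.
Apply L'Hôpital: lim (7 - 7*cos(7*y))/(-18*y^2), still 0/0.
Apply L'Hôpital: lim (49*sin(7*y))/(-36*y), still 0/0.
After 3 applications of L'Hôpital's rule the quotient is (343*cos(7*y))/(-36); substituting y = 0 gives -343/36.

-343/36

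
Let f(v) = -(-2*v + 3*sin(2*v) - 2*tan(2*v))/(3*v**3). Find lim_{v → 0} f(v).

Substitution gives 0/0 (the numerator vanishes to order 3).
Expand each term to order v^3: the coefficient of v^3 in -2·tan(2v) is -16/3 and in 3·sin(2v) is -4.
Lower-order terms cancel with the polynomial part, so the numerator is (-28/3)·v^3 + o(v^3), and the limit is (-28/3)/(-3) = 28/9.

28/9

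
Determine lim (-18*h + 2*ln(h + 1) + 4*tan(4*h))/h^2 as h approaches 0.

-1

Substitution gives 0/0 (the numerator vanishes to order 2).
Expand each term to order h^2: the coefficient of h^2 in 2·ln(1 + h) is -1 and in 4·tan(4h) is 0.
Lower-order terms cancel with the polynomial part, so the numerator is (-1)·h^2 + o(h^2), and the limit is (-1)/(1) = -1.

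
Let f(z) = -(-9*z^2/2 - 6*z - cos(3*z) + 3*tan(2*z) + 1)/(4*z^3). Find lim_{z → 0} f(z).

Substitution gives 0/0; apply L'Hôpital's rule 3 times.
After differentiating numerator and denominator 3 times the quotient is (-27*sin(3*z) + 144*tan(2*z)^4 + 192*tan(2*z)^2 + 48)/(-24); at z = 0 this is -2.

-2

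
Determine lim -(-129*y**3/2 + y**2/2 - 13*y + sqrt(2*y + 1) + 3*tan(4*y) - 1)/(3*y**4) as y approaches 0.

5/24

Substitution gives 0/0 (the numerator vanishes to order 4).
Expand each term to order y^4: the coefficient of y^4 in √(1 + 2y) is -5/8 and in 3·tan(4y) is 0.
Lower-order terms cancel with the polynomial part, so the numerator is (-5/8)·y^4 + o(y^4), and the limit is (-5/8)/(-3) = 5/24.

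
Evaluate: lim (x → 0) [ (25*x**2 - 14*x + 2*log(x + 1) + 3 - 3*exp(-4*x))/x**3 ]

98/3

Substitution gives 0/0 (the numerator vanishes to order 3).
Expand each term to order x^3: the coefficient of x^3 in -3·e^(-4x) is 32 and in 2·ln(1 + x) is 2/3.
Lower-order terms cancel with the polynomial part, so the numerator is (98/3)·x^3 + o(x^3), and the limit is (98/3)/(1) = 98/3.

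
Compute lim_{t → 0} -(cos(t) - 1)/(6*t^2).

1/12

Direct substitution gives 0/0.
Apply L'Hôpital: lim (-sin(t))/(-12*t), still 0/0.
After 2 applications of L'Hôpital's rule the quotient is (-cos(t))/(-12); substituting t = 0 gives 1/12.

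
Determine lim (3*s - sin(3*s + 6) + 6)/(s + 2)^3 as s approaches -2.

9/2

Direct substitution gives 0/0.
Apply L'Hôpital: lim (3 - 3*cos(3*s + 6))/(3*(s + 2)^2), still 0/0.
Apply L'Hôpital: lim (9*sin(3*s + 6))/(6*s + 12), still 0/0.
After 3 applications of L'Hôpital's rule the quotient is (27*cos(3*s + 6))/(6); substituting s = -2 gives 9/2.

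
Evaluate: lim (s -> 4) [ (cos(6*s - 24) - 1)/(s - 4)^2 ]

-18

Direct substitution gives 0/0.
Apply L'Hôpital: lim (-6*sin(6*s - 24))/(2*s - 8), still 0/0.
After 2 applications of L'Hôpital's rule the quotient is (-36*cos(6*s - 24))/(2); substituting s = 4 gives -18.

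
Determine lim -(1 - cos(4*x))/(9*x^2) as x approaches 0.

-8/9

Substitution gives 0/0.
Use (1 − cos u)/u² → 1/2 with u = 4x: the limit is 4²/(2·(-9)) = -8/9.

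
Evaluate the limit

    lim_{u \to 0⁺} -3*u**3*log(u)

This is a 0·(−∞) form. Rewrite as -3·ln(u) / u^(−3) and apply L'Hôpital:
the derivative quotient is -3·(1/u) / (−3·u^(−4)) = (3/3)·u^3 → 0.

0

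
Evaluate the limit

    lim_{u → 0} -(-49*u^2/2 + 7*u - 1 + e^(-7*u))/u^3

343/6

Direct substitution gives 0/0.
Apply L'Hôpital: lim (-49*u + 7 - 7*e^(-7*u))/(-3*u^2), still 0/0.
Apply L'Hôpital: lim (-49 + 49*e^(-7*u))/(-6*u), still 0/0.
After 3 applications of L'Hôpital's rule the quotient is (-343*e^(-7*u))/(-6); substituting u = 0 gives 343/6.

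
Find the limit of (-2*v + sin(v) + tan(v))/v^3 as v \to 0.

1/6

Substitution gives 0/0; apply L'Hôpital's rule 3 times.
After differentiating numerator and denominator 3 times the quotient is (-cos(v) + 6*tan(v)^4 + 8*tan(v)^2 + 2)/(6); at v = 0 this is 1/6.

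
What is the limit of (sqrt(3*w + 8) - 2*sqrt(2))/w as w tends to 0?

3*√(2)/8

A 0/0 form; rationalise with √(8 + 3w) + √8. This collapses the numerator to 3w, leaving 3/(√(8 + 3w) + √8) → 3/(2√8) = 3*√(2)/8.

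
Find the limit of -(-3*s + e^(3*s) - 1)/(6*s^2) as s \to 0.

-3/4

Direct substitution gives 0/0.
Apply L'Hôpital: lim (3*e^(3*s) - 3)/(-12*s), still 0/0.
After 2 applications of L'Hôpital's rule the quotient is (9*e^(3*s))/(-12); substituting s = 0 gives -3/4.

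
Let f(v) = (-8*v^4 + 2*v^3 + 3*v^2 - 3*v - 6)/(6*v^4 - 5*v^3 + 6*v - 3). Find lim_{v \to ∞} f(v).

-4/3

Numerator and denominator both have degree 4.
Dividing every term by v^4, all lower-order terms vanish and the limit is the ratio of leading coefficients, -8/(6) = -4/3.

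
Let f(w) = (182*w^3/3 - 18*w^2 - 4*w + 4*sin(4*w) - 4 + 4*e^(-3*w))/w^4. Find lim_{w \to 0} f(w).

27/2

Substitution gives 0/0 (the numerator vanishes to order 4).
Expand each term to order w^4: the coefficient of w^4 in 4·e^(-3w) is 27/2 and in 4·sin(4w) is 0.
Lower-order terms cancel with the polynomial part, so the numerator is (27/2)·w^4 + o(w^4), and the limit is (27/2)/(1) = 27/2.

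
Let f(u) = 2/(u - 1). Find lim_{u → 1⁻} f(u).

-∞

As u → 1⁻, (u - 1) → 0⁻, so (u - 1)^1 → 0⁻ and 2/(u - 1)^1 → -∞.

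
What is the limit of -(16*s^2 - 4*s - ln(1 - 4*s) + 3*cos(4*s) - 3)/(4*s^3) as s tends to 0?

Substitution gives 0/0 (the numerator vanishes to order 3).
Expand each term to order s^3: the coefficient of s^3 in 3·cos(4s) is 0 and in −ln(1 - 4s) is 64/3.
Lower-order terms cancel with the polynomial part, so the numerator is (64/3)·s^3 + o(s^3), and the limit is (64/3)/(-4) = -16/3.

-16/3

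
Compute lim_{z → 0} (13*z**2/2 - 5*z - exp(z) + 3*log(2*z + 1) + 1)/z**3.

47/6

Substitution gives 0/0; apply L'Hôpital's rule 3 times.
After differentiating numerator and denominator 3 times the quotient is (-e^(z) + 48/(2*z + 1)^3)/(6); at z = 0 this is 47/6.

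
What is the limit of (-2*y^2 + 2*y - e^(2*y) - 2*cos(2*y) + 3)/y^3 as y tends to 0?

-4/3

Substitution gives 0/0; apply L'Hôpital's rule 3 times.
After differentiating numerator and denominator 3 times the quotient is (-8*e^(2*y) - 16*sin(2*y))/(6); at y = 0 this is -4/3.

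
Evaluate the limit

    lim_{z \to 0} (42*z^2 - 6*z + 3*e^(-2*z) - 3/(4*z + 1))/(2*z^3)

Substitution gives 0/0; apply L'Hôpital's rule 3 times.
After differentiating numerator and denominator 3 times the quotient is (-24*e^(-2*z) + 1152/(4*z + 1)^4)/(12); at z = 0 this is 94.

94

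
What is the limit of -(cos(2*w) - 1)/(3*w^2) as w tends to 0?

Direct substitution gives 0/0.
Apply L'Hôpital: lim (-2*sin(2*w))/(-6*w), still 0/0.
After 2 applications of L'Hôpital's rule the quotient is (-4*cos(2*w))/(-6); substituting w = 0 gives 2/3.

2/3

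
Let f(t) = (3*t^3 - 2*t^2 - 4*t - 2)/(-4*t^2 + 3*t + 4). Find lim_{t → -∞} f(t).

The numerator has higher degree (3 > 2); the quotient behaves like (3/(-4))·t^1 for large |t|.
As t → −∞ this diverges to ∞.

∞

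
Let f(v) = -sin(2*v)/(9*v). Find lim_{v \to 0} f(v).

Substitution gives 0/0.
Write it as (2/(-9))·sin(2v)/(2v); since sin(u)/u → 1, the limit is -2/9.

-2/9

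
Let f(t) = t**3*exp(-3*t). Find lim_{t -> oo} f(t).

0

Write as t^3/e^{3t}, an ∞/∞ form.
Exponential growth dominates any polynomial, so repeated L'Hôpital (or the standard result) gives 0.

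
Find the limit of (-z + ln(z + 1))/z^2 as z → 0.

-1/2

Direct substitution gives 0/0.
Apply L'Hôpital: lim (-1 + 1/(z + 1))/(2*z), still 0/0.
After 2 applications of L'Hôpital's rule the quotient is (-1/(z + 1)^2)/(2); substituting z = 0 gives -1/2.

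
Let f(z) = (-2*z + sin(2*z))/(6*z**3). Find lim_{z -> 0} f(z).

-2/9

Direct substitution gives 0/0.
Apply L'Hôpital: lim (2*cos(2*z) - 2)/(18*z^2), still 0/0.
Apply L'Hôpital: lim (-4*sin(2*z))/(36*z), still 0/0.
After 3 applications of L'Hôpital's rule the quotient is (-8*cos(2*z))/(36); substituting z = 0 gives -2/9.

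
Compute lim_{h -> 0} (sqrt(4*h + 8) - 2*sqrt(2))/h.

√(2)/2

A 0/0 form; rationalise with √(8 + 4h) + √8. This collapses the numerator to 4h, leaving 4/(√(8 + 4h) + √8) → 4/(2√8) = √(2)/2.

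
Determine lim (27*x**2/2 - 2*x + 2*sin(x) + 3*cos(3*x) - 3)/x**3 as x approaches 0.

-1/3

Substitution gives 0/0 (the numerator vanishes to order 3).
Expand each term to order x^3: the coefficient of x^3 in 3·cos(3x) is 0 and in 2·sin(x) is -1/3.
Lower-order terms cancel with the polynomial part, so the numerator is (-1/3)·x^3 + o(x^3), and the limit is (-1/3)/(1) = -1/3.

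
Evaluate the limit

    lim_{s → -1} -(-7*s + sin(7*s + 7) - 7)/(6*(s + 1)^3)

343/36

Direct substitution gives 0/0.
Apply L'Hôpital: lim (7*cos(7*s + 7) - 7)/(-18*(s + 1)^2), still 0/0.
Apply L'Hôpital: lim (-49*sin(7*s + 7))/(-36*s - 36), still 0/0.
After 3 applications of L'Hôpital's rule the quotient is (-343*cos(7*s + 7))/(-36); substituting s = -1 gives 343/36.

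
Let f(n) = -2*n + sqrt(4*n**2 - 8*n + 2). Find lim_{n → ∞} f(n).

An ∞ − ∞ form. Rationalising with the conjugate, the difference becomes (-8n + 2) / (√(4*n^2 - 8*n + 2) + 2n).
For large n the denominator behaves like 2·2n, so the quotient tends to -8/4 = -2.

-2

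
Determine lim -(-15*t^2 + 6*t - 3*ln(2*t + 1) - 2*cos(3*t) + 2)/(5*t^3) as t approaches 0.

Substitution gives 0/0; apply L'Hôpital's rule 3 times.
After differentiating numerator and denominator 3 times the quotient is (-54*sin(3*t) - 48/(2*t + 1)^3)/(-30); at t = 0 this is 8/5.

8/5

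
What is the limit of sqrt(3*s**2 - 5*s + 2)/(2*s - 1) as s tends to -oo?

-√(3)/2

For large |s|, √(3*s^2 - 5*s + 2) ≈ √3·|s| and the denominator ≈ 2s.
Since s → −∞, |s| = −s, giving −√3/(2) = -√(3)/2.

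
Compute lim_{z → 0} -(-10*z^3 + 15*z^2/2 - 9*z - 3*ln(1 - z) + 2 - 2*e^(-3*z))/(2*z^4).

Substitution gives 0/0; apply L'Hôpital's rule 4 times.
After differentiating numerator and denominator 4 times the quotient is (-162*e^(-3*z) + 18/(z - 1)^4)/(-48); at z = 0 this is 3.

3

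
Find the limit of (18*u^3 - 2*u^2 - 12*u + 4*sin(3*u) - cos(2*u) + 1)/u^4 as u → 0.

-2/3

Substitution gives 0/0 (the numerator vanishes to order 4).
Expand each term to order u^4: the coefficient of u^4 in 4·sin(3u) is 0 and in −cos(2u) is -2/3.
Lower-order terms cancel with the polynomial part, so the numerator is (-2/3)·u^4 + o(u^4), and the limit is (-2/3)/(1) = -2/3.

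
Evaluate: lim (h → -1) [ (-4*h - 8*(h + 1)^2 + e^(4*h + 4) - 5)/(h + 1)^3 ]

32/3

Direct substitution gives 0/0.
Apply L'Hôpital: lim (-16*h + 4*e^(4*h + 4) - 20)/(3*(h + 1)^2), still 0/0.
Apply L'Hôpital: lim (16*e^(4*h + 4) - 16)/(6*h + 6), still 0/0.
After 3 applications of L'Hôpital's rule the quotient is (64*e^(4*h + 4))/(6); substituting h = -1 gives 32/3.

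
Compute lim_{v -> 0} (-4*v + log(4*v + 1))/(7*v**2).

Direct substitution gives 0/0.
Apply L'Hôpital: lim (-4 + 4/(4*v + 1))/(14*v), still 0/0.
After 2 applications of L'Hôpital's rule the quotient is (-16/(4*v + 1)^2)/(14); substituting v = 0 gives -8/7.

-8/7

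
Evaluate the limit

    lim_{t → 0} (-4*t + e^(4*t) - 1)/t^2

Direct substitution gives 0/0.
Apply L'Hôpital: lim (4*e^(4*t) - 4)/(2*t), still 0/0.
After 2 applications of L'Hôpital's rule the quotient is (16*e^(4*t))/(2); substituting t = 0 gives 8.

8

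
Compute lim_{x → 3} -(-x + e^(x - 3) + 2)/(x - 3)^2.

-1/2

Direct substitution gives 0/0.
Apply L'Hôpital: lim (e^(x - 3) - 1)/(6 - 2*x), still 0/0.
After 2 applications of L'Hôpital's rule the quotient is (e^(x - 3))/(-2); substituting x = 3 gives -1/2.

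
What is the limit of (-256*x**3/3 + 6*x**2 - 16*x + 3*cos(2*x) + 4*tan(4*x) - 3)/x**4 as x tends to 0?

Substitution gives 0/0 (the numerator vanishes to order 4).
Expand each term to order x^4: the coefficient of x^4 in 4·tan(4x) is 0 and in 3·cos(2x) is 2.
Lower-order terms cancel with the polynomial part, so the numerator is (2)·x^4 + o(x^4), and the limit is (2)/(1) = 2.

2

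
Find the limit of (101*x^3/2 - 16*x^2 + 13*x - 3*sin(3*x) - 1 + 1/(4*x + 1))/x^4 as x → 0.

Substitution gives 0/0; apply L'Hôpital's rule 4 times.
After differentiating numerator and denominator 4 times the quotient is (-243*sin(3*x) + 6144/(4*x + 1)^5)/(24); at x = 0 this is 256.

256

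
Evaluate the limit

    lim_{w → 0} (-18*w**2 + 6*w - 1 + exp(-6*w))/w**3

Direct substitution gives 0/0.
Apply L'Hôpital: lim (-36*w + 6 - 6*e^(-6*w))/(3*w^2), still 0/0.
Apply L'Hôpital: lim (-36 + 36*e^(-6*w))/(6*w), still 0/0.
After 3 applications of L'Hôpital's rule the quotient is (-216*e^(-6*w))/(6); substituting w = 0 gives -36.

-36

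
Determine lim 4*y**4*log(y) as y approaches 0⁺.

This is a 0·(−∞) form. Rewrite as 4·ln(y) / y^(−4) and apply L'Hôpital:
the derivative quotient is 4·(1/y) / (−4·y^(−5)) = (-4/4)·y^4 → 0.

0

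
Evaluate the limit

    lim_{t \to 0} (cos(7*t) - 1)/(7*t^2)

-7/2

Direct substitution gives 0/0.
Apply L'Hôpital: lim (-7*sin(7*t))/(14*t), still 0/0.
After 2 applications of L'Hôpital's rule the quotient is (-49*cos(7*t))/(14); substituting t = 0 gives -7/2.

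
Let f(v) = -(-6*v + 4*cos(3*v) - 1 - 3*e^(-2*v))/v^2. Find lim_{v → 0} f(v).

Substitution gives 0/0 (the numerator vanishes to order 2).
Expand each term to order v^2: the coefficient of v^2 in -3·e^(-2v) is -6 and in 4·cos(3v) is -18.
Lower-order terms cancel with the polynomial part, so the numerator is (-24)·v^2 + o(v^2), and the limit is (-24)/(-1) = 24.

24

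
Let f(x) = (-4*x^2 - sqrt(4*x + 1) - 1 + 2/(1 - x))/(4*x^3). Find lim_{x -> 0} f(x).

Substitution gives 0/0 (the numerator vanishes to order 3).
Expand each term to order x^3: the coefficient of x^3 in 2·1/(1 - x) is 2 and in −√(1 + 4x) is -4.
Lower-order terms cancel with the polynomial part, so the numerator is (-2)·x^3 + o(x^3), and the limit is (-2)/(4) = -1/2.

-1/2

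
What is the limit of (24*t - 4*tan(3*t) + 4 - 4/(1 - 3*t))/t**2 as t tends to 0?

Substitution gives 0/0 (the numerator vanishes to order 2).
Expand each term to order t^2: the coefficient of t^2 in -4·1/(1 - 3t) is -36 and in -4·tan(3t) is 0.
Lower-order terms cancel with the polynomial part, so the numerator is (-36)·t^2 + o(t^2), and the limit is (-36)/(1) = -36.

-36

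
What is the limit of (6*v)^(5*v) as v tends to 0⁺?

1

Base → 0⁺ and exponent → 0⁺: a 0^0 form.
Take logs: 5v·ln(6v). This is 0·(−∞); rewriting as ln(6v)/(1/(5v)) and applying L'Hôpital gives 0.
Hence the limit is e^0 = 1.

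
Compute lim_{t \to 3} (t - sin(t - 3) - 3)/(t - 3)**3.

1/6

Direct substitution gives 0/0.
Apply L'Hôpital: lim (1 - cos(t - 3))/(3*(t - 3)^2), still 0/0.
Apply L'Hôpital: lim (sin(t - 3))/(6*t - 18), still 0/0.
After 3 applications of L'Hôpital's rule the quotient is (cos(t - 3))/(6); substituting t = 3 gives 1/6.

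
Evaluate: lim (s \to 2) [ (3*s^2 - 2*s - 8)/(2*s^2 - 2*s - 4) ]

Direct substitution gives 0/0, so factor. Both numerator and denominator have (s - 2) as a factor.
After cancelling, the expression reduces to (3*s + 4)/(2*s + 2).
Substituting s = 2 gives 5/3.

5/3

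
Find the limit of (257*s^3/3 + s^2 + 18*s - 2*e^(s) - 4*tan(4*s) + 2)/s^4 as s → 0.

Substitution gives 0/0 (the numerator vanishes to order 4).
Expand each term to order s^4: the coefficient of s^4 in -2·e^(s) is -1/12 and in -4·tan(4s) is 0.
Lower-order terms cancel with the polynomial part, so the numerator is (-1/12)·s^4 + o(s^4), and the limit is (-1/12)/(1) = -1/12.

-1/12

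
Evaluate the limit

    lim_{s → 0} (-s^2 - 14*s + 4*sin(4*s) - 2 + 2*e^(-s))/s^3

-43

Substitution gives 0/0; apply L'Hôpital's rule 3 times.
After differentiating numerator and denominator 3 times the quotient is (-256*cos(4*s) - 2*e^(-s))/(6); at s = 0 this is -43.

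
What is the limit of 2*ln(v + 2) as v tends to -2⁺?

As v → -2⁺, v + 2 → 0⁺ and ln(v + 2) → −∞.
Multiplying by 2 gives -∞.

-∞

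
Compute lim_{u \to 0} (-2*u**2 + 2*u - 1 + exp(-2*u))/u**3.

Direct substitution gives 0/0.
Apply L'Hôpital: lim (-4*u + 2 - 2*e^(-2*u))/(3*u^2), still 0/0.
Apply L'Hôpital: lim (-4 + 4*e^(-2*u))/(6*u), still 0/0.
After 3 applications of L'Hôpital's rule the quotient is (-8*e^(-2*u))/(6); substituting u = 0 gives -4/3.

-4/3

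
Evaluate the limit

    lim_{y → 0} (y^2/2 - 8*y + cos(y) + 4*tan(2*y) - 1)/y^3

32/3

Substitution gives 0/0 (the numerator vanishes to order 3).
Expand each term to order y^3: the coefficient of y^3 in cos(y) is 0 and in 4·tan(2y) is 32/3.
Lower-order terms cancel with the polynomial part, so the numerator is (32/3)·y^3 + o(y^3), and the limit is (32/3)/(1) = 32/3.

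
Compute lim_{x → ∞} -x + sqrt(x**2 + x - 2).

1/2

This has the form ∞ − ∞. Multiply and divide by the conjugate √(x^2 + x - 2) + x.
That gives (x - 2) / (√(x^2 + x - 2) + x).
Divide numerator and denominator by x: the limit is 1/(2·1) = 1/2.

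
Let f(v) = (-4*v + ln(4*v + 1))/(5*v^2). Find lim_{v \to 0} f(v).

-8/5

Direct substitution gives 0/0.
Apply L'Hôpital: lim (-4 + 4/(4*v + 1))/(10*v), still 0/0.
After 2 applications of L'Hôpital's rule the quotient is (-16/(4*v + 1)^2)/(10); substituting v = 0 gives -8/5.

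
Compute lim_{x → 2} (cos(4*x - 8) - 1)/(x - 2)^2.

Direct substitution gives 0/0.
Apply L'Hôpital: lim (-4*sin(4*x - 8))/(2*x - 4), still 0/0.
After 2 applications of L'Hôpital's rule the quotient is (-16*cos(4*x - 8))/(2); substituting x = 2 gives -8.

-8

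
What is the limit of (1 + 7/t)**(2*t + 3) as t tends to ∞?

e^(14)

The base → 1 and the exponent → ∞: a 1^∞ form.
Take logarithms: (2t + 3)·ln(1 + 7/t). Since ln(1+u) ~ u for small u, this behaves like (2t)·(7/t) → 14.
So the limit is e^(14).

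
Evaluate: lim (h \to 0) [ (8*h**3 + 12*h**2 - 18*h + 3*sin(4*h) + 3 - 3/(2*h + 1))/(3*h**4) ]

-16

Substitution gives 0/0; apply L'Hôpital's rule 4 times.
After differentiating numerator and denominator 4 times the quotient is (768*sin(4*h) - 1152/(2*h + 1)^5)/(72); at h = 0 this is -16.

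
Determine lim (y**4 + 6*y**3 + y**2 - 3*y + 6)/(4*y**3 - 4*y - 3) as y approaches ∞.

The numerator has higher degree (4 > 3); the quotient behaves like (1/(4))·y^1 for large |y|.
As y → +∞ this diverges to ∞.

∞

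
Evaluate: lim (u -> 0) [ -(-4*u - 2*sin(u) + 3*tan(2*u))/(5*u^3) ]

Substitution gives 0/0; apply L'Hôpital's rule 3 times.
After differentiating numerator and denominator 3 times the quotient is (2*cos(u) + 144*tan(2*u)^4 + 192*tan(2*u)^2 + 48)/(-30); at u = 0 this is -5/3.

-5/3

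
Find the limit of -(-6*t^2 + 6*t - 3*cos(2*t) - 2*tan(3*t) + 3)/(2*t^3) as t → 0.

Substitution gives 0/0; apply L'Hôpital's rule 3 times.
After differentiating numerator and denominator 3 times the quotient is (-24*sin(2*t) - 324*tan(3*t)^4 - 432*tan(3*t)^2 - 108)/(-12); at t = 0 this is 9.

9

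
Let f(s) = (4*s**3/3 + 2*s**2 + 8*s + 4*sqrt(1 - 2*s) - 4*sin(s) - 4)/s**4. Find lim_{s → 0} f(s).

-5/2

Substitution gives 0/0; apply L'Hôpital's rule 4 times.
After differentiating numerator and denominator 4 times the quotient is (-4*sin(s) - 60/(1 - 2*s)^(7/2))/(24); at s = 0 this is -5/2.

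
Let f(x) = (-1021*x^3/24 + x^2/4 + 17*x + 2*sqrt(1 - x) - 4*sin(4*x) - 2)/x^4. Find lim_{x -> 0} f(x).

-5/64

Substitution gives 0/0; apply L'Hôpital's rule 4 times.
After differentiating numerator and denominator 4 times the quotient is (-1024*sin(4*x) - 15/(8*(1 - x)^(7/2)))/(24); at x = 0 this is -5/64.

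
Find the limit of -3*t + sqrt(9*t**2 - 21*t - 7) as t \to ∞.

This has the form ∞ − ∞. Multiply and divide by the conjugate √(9*t^2 - 21*t - 7) + 3t.
That gives (-21t - 7) / (√(9*t^2 - 21*t - 7) + 3t).
Divide numerator and denominator by t: the limit is -21/(2·3) = -7/2.

-7/2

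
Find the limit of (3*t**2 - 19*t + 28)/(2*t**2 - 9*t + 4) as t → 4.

Since t = 4 makes numerator and denominator zero, (t - 4) divides both.
Cancelling it gives (3*t - 7)/(2*t - 1); now plug in t = 4 to get 5/7.

5/7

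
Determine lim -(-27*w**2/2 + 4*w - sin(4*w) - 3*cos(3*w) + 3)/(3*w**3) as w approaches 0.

-32/9

Substitution gives 0/0; apply L'Hôpital's rule 3 times.
After differentiating numerator and denominator 3 times the quotient is (-81*sin(3*w) + 64*cos(4*w))/(-18); at w = 0 this is -32/9.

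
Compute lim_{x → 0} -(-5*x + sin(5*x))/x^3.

125/6

Direct substitution gives 0/0.
Apply L'Hôpital: lim (5*cos(5*x) - 5)/(-3*x^2), still 0/0.
Apply L'Hôpital: lim (-25*sin(5*x))/(-6*x), still 0/0.
After 3 applications of L'Hôpital's rule the quotient is (-125*cos(5*x))/(-6); substituting x = 0 gives 125/6.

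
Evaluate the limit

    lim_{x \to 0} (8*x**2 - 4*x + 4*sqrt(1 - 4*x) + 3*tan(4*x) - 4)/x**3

Substitution gives 0/0; apply L'Hôpital's rule 3 times.
After differentiating numerator and denominator 3 times the quotient is (1152*tan(4*x)^2/cos(4*x)^2 + 384/cos(4*x)^2 - 96/(1 - 4*x)^(5/2))/(6); at x = 0 this is 48.

48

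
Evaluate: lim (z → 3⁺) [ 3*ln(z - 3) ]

As z → 3⁺, z - 3 → 0⁺ and ln(z - 3) → −∞.
Multiplying by 3 gives -∞.

-∞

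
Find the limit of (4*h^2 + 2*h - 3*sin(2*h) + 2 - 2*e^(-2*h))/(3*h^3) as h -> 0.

Substitution gives 0/0; apply L'Hôpital's rule 3 times.
After differentiating numerator and denominator 3 times the quotient is (24*cos(2*h) + 16*e^(-2*h))/(18); at h = 0 this is 20/9.

20/9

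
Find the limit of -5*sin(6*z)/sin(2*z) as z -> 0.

-15

Substitution gives 0/0.
Divide numerator and denominator by z: sin(6z)/z → 6 and sin(2z)/z → 2, so the limit is -5·6/2 = -15.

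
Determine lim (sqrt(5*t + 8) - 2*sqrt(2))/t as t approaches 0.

A 0/0 form; rationalise with √(8 + 5t) + √8. This collapses the numerator to 5t, leaving 5/(√(8 + 5t) + √8) → 5/(2√8) = 5*√(2)/8.

5*√(2)/8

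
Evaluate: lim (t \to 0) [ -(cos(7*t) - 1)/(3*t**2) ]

49/6

Direct substitution gives 0/0.
Apply L'Hôpital: lim (-7*sin(7*t))/(-6*t), still 0/0.
After 2 applications of L'Hôpital's rule the quotient is (-49*cos(7*t))/(-6); substituting t = 0 gives 49/6.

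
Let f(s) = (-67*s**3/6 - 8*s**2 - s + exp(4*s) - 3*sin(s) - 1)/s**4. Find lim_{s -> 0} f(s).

Substitution gives 0/0; apply L'Hôpital's rule 4 times.
After differentiating numerator and denominator 4 times the quotient is (256*e^(4*s) - 3*sin(s))/(24); at s = 0 this is 32/3.

32/3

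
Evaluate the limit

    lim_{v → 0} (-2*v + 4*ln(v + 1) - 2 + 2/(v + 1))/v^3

-2/3

Substitution gives 0/0; apply L'Hôpital's rule 3 times.
After differentiating numerator and denominator 3 times the quotient is (4*(2*v - 1)/(v + 1)^4)/(6); at v = 0 this is -2/3.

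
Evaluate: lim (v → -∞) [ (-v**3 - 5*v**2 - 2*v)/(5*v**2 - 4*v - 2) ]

The numerator has higher degree (3 > 2); the quotient behaves like (-1/(5))·v^1 for large |v|.
As v → −∞ this diverges to ∞.

∞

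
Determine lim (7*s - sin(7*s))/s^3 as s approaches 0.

343/6

Direct substitution gives 0/0.
Apply L'Hôpital: lim (7 - 7*cos(7*s))/(3*s^2), still 0/0.
Apply L'Hôpital: lim (49*sin(7*s))/(6*s), still 0/0.
After 3 applications of L'Hôpital's rule the quotient is (343*cos(7*s))/(6); substituting s = 0 gives 343/6.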